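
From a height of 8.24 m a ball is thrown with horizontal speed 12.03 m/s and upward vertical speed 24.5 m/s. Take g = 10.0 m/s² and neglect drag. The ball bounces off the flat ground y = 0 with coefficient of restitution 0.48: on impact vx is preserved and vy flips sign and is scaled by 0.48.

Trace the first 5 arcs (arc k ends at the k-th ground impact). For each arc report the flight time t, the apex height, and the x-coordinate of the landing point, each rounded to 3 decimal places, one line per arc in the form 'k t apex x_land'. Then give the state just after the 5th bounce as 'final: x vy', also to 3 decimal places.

Arc 1: start y=8.240, vy=24.500 → t=5.216, apex=38.252, x_land=62.748, impact vy=-27.660
  bounce: vy ← 0.48·27.660 = 13.277
Arc 2: start y=0.000, vy=13.277 → t=2.655, apex=8.813, x_land=94.691, impact vy=-13.277
  bounce: vy ← 0.48·13.277 = 6.373
Arc 3: start y=0.000, vy=6.373 → t=1.275, apex=2.031, x_land=110.024, impact vy=-6.373
  bounce: vy ← 0.48·6.373 = 3.059
Arc 4: start y=0.000, vy=3.059 → t=0.612, apex=0.468, x_land=117.384, impact vy=-3.059
  bounce: vy ← 0.48·3.059 = 1.468
Arc 5: start y=0.000, vy=1.468 → t=0.294, apex=0.108, x_land=120.917, impact vy=-1.468
  bounce: vy ← 0.48·1.468 = 0.705

1 5.216 38.252 62.748
2 2.655 8.813 94.691
3 1.275 2.031 110.024
4 0.612 0.468 117.384
5 0.294 0.108 120.917
final: 120.917 0.705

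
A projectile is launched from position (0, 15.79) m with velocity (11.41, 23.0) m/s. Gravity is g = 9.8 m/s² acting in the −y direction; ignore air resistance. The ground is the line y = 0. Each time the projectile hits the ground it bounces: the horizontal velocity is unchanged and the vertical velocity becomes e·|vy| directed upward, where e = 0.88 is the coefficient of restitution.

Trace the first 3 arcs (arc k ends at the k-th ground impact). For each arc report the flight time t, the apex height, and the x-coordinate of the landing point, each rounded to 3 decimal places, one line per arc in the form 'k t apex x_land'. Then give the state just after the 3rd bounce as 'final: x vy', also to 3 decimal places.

Arc 1: start y=15.790, vy=23.000 → t=5.302, apex=42.780, x_land=60.492, impact vy=-28.957
  bounce: vy ← 0.88·28.957 = 25.482
Arc 2: start y=0.000, vy=25.482 → t=5.200, apex=33.129, x_land=119.828, impact vy=-25.482
  bounce: vy ← 0.88·25.482 = 22.424
Arc 3: start y=0.000, vy=22.424 → t=4.576, apex=25.655, x_land=172.044, impact vy=-22.424
  bounce: vy ← 0.88·22.424 = 19.733

1 5.302 42.780 60.492
2 5.200 33.129 119.828
3 4.576 25.655 172.044
final: 172.044 19.733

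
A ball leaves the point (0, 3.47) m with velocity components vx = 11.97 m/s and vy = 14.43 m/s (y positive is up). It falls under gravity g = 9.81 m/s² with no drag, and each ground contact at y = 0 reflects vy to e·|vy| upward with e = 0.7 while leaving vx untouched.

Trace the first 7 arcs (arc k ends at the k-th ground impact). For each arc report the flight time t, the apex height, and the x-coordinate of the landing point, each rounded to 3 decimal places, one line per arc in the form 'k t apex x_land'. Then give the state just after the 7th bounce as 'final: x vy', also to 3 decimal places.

Arc 1: start y=3.470, vy=14.430 → t=3.165, apex=14.083, x_land=37.890, impact vy=-16.622
  bounce: vy ← 0.7·16.622 = 11.636
Arc 2: start y=0.000, vy=11.636 → t=2.372, apex=6.901, x_land=66.285, impact vy=-11.636
  bounce: vy ← 0.7·11.636 = 8.145
Arc 3: start y=0.000, vy=8.145 → t=1.661, apex=3.381, x_land=86.162, impact vy=-8.145
  bounce: vy ← 0.7·8.145 = 5.702
Arc 4: start y=0.000, vy=5.702 → t=1.162, apex=1.657, x_land=100.076, impact vy=-5.702
  bounce: vy ← 0.7·5.702 = 3.991
Arc 5: start y=0.000, vy=3.991 → t=0.814, apex=0.812, x_land=109.815, impact vy=-3.991
  bounce: vy ← 0.7·3.991 = 2.794
Arc 6: start y=0.000, vy=2.794 → t=0.570, apex=0.398, x_land=116.633, impact vy=-2.794
  bounce: vy ← 0.7·2.794 = 1.956
Arc 7: start y=0.000, vy=1.956 → t=0.399, apex=0.195, x_land=121.406, impact vy=-1.956
  bounce: vy ← 0.7·1.956 = 1.369

1 3.165 14.083 37.890
2 2.372 6.901 66.285
3 1.661 3.381 86.162
4 1.162 1.657 100.076
5 0.814 0.812 109.815
6 0.570 0.398 116.633
7 0.399 0.195 121.406
final: 121.406 1.369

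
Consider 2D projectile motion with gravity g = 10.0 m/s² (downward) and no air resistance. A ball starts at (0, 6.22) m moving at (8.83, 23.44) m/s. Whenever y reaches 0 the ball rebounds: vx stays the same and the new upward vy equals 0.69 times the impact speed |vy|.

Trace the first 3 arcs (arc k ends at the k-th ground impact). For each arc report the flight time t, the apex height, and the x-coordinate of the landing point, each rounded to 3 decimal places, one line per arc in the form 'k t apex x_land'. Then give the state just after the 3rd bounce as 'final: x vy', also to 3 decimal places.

Arc 1: start y=6.220, vy=23.440 → t=4.940, apex=33.692, x_land=43.619, impact vy=-25.958
  bounce: vy ← 0.69·25.958 = 17.911
Arc 2: start y=0.000, vy=17.911 → t=3.582, apex=16.041, x_land=75.250, impact vy=-17.911
  bounce: vy ← 0.69·17.911 = 12.359
Arc 3: start y=0.000, vy=12.359 → t=2.472, apex=7.637, x_land=97.075, impact vy=-12.359
  bounce: vy ← 0.69·12.359 = 8.528

1 4.940 33.692 43.619
2 3.582 16.041 75.250
3 2.472 7.637 97.075
final: 97.075 8.528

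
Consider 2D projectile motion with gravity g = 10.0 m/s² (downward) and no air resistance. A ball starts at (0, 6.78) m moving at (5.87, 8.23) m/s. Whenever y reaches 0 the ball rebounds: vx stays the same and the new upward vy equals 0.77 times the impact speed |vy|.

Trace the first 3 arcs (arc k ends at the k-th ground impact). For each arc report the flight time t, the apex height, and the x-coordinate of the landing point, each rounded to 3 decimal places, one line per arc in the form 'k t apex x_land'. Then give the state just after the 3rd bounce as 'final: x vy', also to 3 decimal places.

1 2.249 10.167 13.201
2 2.196 6.028 26.092
3 1.691 3.574 36.017
final: 36.017 6.510

Arc 1: start y=6.780, vy=8.230 → t=2.249, apex=10.167, x_land=13.201, impact vy=-14.259
  bounce: vy ← 0.77·14.259 = 10.980
Arc 2: start y=0.000, vy=10.980 → t=2.196, apex=6.028, x_land=26.092, impact vy=-10.980
  bounce: vy ← 0.77·10.980 = 8.454
Arc 3: start y=0.000, vy=8.454 → t=1.691, apex=3.574, x_land=36.017, impact vy=-8.454
  bounce: vy ← 0.77·8.454 = 6.510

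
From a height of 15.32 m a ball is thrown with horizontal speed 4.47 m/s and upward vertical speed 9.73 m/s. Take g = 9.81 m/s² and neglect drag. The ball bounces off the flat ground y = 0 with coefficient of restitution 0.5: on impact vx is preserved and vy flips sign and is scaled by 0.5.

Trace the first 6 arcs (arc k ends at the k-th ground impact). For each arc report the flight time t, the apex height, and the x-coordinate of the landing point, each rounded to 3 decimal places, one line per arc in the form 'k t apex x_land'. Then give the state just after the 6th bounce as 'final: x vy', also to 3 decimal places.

Arc 1: start y=15.320, vy=9.730 → t=3.018, apex=20.145, x_land=13.492, impact vy=-19.881
  bounce: vy ← 0.5·19.881 = 9.940
Arc 2: start y=0.000, vy=9.940 → t=2.027, apex=5.036, x_land=22.551, impact vy=-9.940
  bounce: vy ← 0.5·9.940 = 4.970
Arc 3: start y=0.000, vy=4.970 → t=1.013, apex=1.259, x_land=27.081, impact vy=-4.970
  bounce: vy ← 0.5·4.970 = 2.485
Arc 4: start y=0.000, vy=2.485 → t=0.507, apex=0.315, x_land=29.346, impact vy=-2.485
  bounce: vy ← 0.5·2.485 = 1.243
Arc 5: start y=0.000, vy=1.243 → t=0.253, apex=0.079, x_land=30.478, impact vy=-1.243
  bounce: vy ← 0.5·1.243 = 0.621
Arc 6: start y=0.000, vy=0.621 → t=0.127, apex=0.020, x_land=31.044, impact vy=-0.621
  bounce: vy ← 0.5·0.621 = 0.311

1 3.018 20.145 13.492
2 2.027 5.036 22.551
3 1.013 1.259 27.081
4 0.507 0.315 29.346
5 0.253 0.079 30.478
6 0.127 0.020 31.044
final: 31.044 0.311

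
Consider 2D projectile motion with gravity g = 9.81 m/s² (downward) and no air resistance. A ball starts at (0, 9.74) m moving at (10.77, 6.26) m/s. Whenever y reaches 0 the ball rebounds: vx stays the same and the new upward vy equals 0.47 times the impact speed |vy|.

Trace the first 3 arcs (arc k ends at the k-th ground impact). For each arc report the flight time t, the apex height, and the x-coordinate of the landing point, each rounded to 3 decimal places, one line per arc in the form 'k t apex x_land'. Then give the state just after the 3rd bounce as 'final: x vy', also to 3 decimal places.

Arc 1: start y=9.740, vy=6.260 → t=2.185, apex=11.737, x_land=23.533, impact vy=-15.175
  bounce: vy ← 0.47·15.175 = 7.132
Arc 2: start y=0.000, vy=7.132 → t=1.454, apex=2.593, x_land=39.193, impact vy=-7.132
  bounce: vy ← 0.47·7.132 = 3.352
Arc 3: start y=0.000, vy=3.352 → t=0.683, apex=0.573, x_land=46.554, impact vy=-3.352
  bounce: vy ← 0.47·3.352 = 1.576

1 2.185 11.737 23.533
2 1.454 2.593 39.193
3 0.683 0.573 46.554
final: 46.554 1.576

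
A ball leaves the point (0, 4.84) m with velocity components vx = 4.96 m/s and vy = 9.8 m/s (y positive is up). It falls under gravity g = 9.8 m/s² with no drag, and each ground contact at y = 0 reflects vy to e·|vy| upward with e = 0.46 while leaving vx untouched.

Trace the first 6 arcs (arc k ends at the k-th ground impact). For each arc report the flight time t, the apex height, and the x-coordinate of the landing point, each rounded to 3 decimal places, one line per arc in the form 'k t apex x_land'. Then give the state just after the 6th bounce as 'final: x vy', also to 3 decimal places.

Arc 1: start y=4.840, vy=9.800 → t=2.410, apex=9.740, x_land=11.953, impact vy=-13.817
  bounce: vy ← 0.46·13.817 = 6.356
Arc 2: start y=0.000, vy=6.356 → t=1.297, apex=2.061, x_land=18.387, impact vy=-6.356
  bounce: vy ← 0.46·6.356 = 2.924
Arc 3: start y=0.000, vy=2.924 → t=0.597, apex=0.436, x_land=21.346, impact vy=-2.924
  bounce: vy ← 0.46·2.924 = 1.345
Arc 4: start y=0.000, vy=1.345 → t=0.274, apex=0.092, x_land=22.707, impact vy=-1.345
  bounce: vy ← 0.46·1.345 = 0.619
Arc 5: start y=0.000, vy=0.619 → t=0.126, apex=0.020, x_land=23.334, impact vy=-0.619
  bounce: vy ← 0.46·0.619 = 0.285
Arc 6: start y=0.000, vy=0.285 → t=0.058, apex=0.004, x_land=23.622, impact vy=-0.285
  bounce: vy ← 0.46·0.285 = 0.131

1 2.410 9.740 11.953
2 1.297 2.061 18.387
3 0.597 0.436 21.346
4 0.274 0.092 22.707
5 0.126 0.020 23.334
6 0.058 0.004 23.622
final: 23.622 0.131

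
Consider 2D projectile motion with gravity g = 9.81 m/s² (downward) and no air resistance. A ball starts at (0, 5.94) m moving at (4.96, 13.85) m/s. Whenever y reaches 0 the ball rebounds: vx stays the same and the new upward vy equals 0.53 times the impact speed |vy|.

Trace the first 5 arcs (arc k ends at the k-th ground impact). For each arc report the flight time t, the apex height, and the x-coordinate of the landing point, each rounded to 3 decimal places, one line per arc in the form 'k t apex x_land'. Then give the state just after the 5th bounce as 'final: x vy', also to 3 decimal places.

1 3.202 15.717 15.881
2 1.897 4.415 25.293
3 1.006 1.240 30.281
4 0.533 0.348 32.924
5 0.282 0.098 34.325
final: 34.325 0.734

Arc 1: start y=5.940, vy=13.850 → t=3.202, apex=15.717, x_land=15.881, impact vy=-17.560
  bounce: vy ← 0.53·17.560 = 9.307
Arc 2: start y=0.000, vy=9.307 → t=1.897, apex=4.415, x_land=25.293, impact vy=-9.307
  bounce: vy ← 0.53·9.307 = 4.933
Arc 3: start y=0.000, vy=4.933 → t=1.006, apex=1.240, x_land=30.281, impact vy=-4.933
  bounce: vy ← 0.53·4.933 = 2.614
Arc 4: start y=0.000, vy=2.614 → t=0.533, apex=0.348, x_land=32.924, impact vy=-2.614
  bounce: vy ← 0.53·2.614 = 1.386
Arc 5: start y=0.000, vy=1.386 → t=0.282, apex=0.098, x_land=34.325, impact vy=-1.386
  bounce: vy ← 0.53·1.386 = 0.734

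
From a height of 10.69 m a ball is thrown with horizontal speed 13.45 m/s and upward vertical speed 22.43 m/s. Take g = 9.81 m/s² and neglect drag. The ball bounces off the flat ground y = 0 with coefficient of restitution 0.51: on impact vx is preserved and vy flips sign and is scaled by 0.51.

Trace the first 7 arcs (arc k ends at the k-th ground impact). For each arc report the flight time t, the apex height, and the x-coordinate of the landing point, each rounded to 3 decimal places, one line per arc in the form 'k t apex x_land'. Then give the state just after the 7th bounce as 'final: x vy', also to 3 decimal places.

Arc 1: start y=10.690, vy=22.430 → t=5.008, apex=36.332, x_land=67.358, impact vy=-26.699
  bounce: vy ← 0.51·26.699 = 13.617
Arc 2: start y=0.000, vy=13.617 → t=2.776, apex=9.450, x_land=104.696, impact vy=-13.617
  bounce: vy ← 0.51·13.617 = 6.944
Arc 3: start y=0.000, vy=6.944 → t=1.416, apex=2.458, x_land=123.739, impact vy=-6.944
  bounce: vy ← 0.51·6.944 = 3.542
Arc 4: start y=0.000, vy=3.542 → t=0.722, apex=0.639, x_land=133.450, impact vy=-3.542
  bounce: vy ← 0.51·3.542 = 1.806
Arc 5: start y=0.000, vy=1.806 → t=0.368, apex=0.166, x_land=138.403, impact vy=-1.806
  bounce: vy ← 0.51·1.806 = 0.921
Arc 6: start y=0.000, vy=0.921 → t=0.188, apex=0.043, x_land=140.929, impact vy=-0.921
  bounce: vy ← 0.51·0.921 = 0.470
Arc 7: start y=0.000, vy=0.470 → t=0.096, apex=0.011, x_land=142.218, impact vy=-0.470
  bounce: vy ← 0.51·0.470 = 0.240

1 5.008 36.332 67.358
2 2.776 9.450 104.696
3 1.416 2.458 123.739
4 0.722 0.639 133.450
5 0.368 0.166 138.403
6 0.188 0.043 140.929
7 0.096 0.011 142.218
final: 142.218 0.240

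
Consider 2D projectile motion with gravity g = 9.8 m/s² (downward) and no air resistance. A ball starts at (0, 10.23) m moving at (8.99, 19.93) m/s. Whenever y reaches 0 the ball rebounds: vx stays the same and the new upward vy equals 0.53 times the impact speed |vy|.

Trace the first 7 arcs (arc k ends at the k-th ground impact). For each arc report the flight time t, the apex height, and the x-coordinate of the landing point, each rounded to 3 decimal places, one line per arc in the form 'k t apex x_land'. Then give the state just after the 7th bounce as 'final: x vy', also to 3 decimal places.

1 4.528 30.496 40.710
2 2.644 8.566 64.483
3 1.402 2.406 77.083
4 0.743 0.676 83.761
5 0.394 0.190 87.300
6 0.209 0.053 89.176
7 0.111 0.015 90.170
final: 90.170 0.287

Arc 1: start y=10.230, vy=19.930 → t=4.528, apex=30.496, x_land=40.710, impact vy=-24.448
  bounce: vy ← 0.53·24.448 = 12.958
Arc 2: start y=0.000, vy=12.958 → t=2.644, apex=8.566, x_land=64.483, impact vy=-12.958
  bounce: vy ← 0.53·12.958 = 6.867
Arc 3: start y=0.000, vy=6.867 → t=1.402, apex=2.406, x_land=77.083, impact vy=-6.867
  bounce: vy ← 0.53·6.867 = 3.640
Arc 4: start y=0.000, vy=3.640 → t=0.743, apex=0.676, x_land=83.761, impact vy=-3.640
  bounce: vy ← 0.53·3.640 = 1.929
Arc 5: start y=0.000, vy=1.929 → t=0.394, apex=0.190, x_land=87.300, impact vy=-1.929
  bounce: vy ← 0.53·1.929 = 1.022
Arc 6: start y=0.000, vy=1.022 → t=0.209, apex=0.053, x_land=89.176, impact vy=-1.022
  bounce: vy ← 0.53·1.022 = 0.542
Arc 7: start y=0.000, vy=0.542 → t=0.111, apex=0.015, x_land=90.170, impact vy=-0.542
  bounce: vy ← 0.53·0.542 = 0.287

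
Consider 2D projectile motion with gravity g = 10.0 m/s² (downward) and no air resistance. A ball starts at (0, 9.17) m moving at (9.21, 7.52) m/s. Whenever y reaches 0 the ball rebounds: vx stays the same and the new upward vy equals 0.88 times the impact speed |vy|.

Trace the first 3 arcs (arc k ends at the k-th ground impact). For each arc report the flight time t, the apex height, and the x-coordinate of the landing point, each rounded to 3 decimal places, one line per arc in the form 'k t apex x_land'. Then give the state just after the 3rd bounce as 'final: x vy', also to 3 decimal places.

1 2.301 11.998 21.193
2 2.726 9.291 46.302
3 2.399 7.195 68.398
final: 68.398 10.556

Arc 1: start y=9.170, vy=7.520 → t=2.301, apex=11.998, x_land=21.193, impact vy=-15.490
  bounce: vy ← 0.88·15.490 = 13.631
Arc 2: start y=0.000, vy=13.631 → t=2.726, apex=9.291, x_land=46.302, impact vy=-13.631
  bounce: vy ← 0.88·13.631 = 11.996
Arc 3: start y=0.000, vy=11.996 → t=2.399, apex=7.195, x_land=68.398, impact vy=-11.996
  bounce: vy ← 0.88·11.996 = 10.556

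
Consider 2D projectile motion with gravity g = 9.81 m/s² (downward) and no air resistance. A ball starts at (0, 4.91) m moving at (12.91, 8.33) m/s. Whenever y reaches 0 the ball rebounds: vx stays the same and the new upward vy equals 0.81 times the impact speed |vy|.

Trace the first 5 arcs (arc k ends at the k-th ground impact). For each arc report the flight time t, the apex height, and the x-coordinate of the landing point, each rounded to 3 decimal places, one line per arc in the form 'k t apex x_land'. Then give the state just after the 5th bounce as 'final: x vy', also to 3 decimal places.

1 2.161 8.447 27.904
2 2.126 5.542 55.349
3 1.722 3.636 77.579
4 1.395 2.386 95.586
5 1.130 1.565 110.171
final: 110.171 4.489

Arc 1: start y=4.910, vy=8.330 → t=2.161, apex=8.447, x_land=27.904, impact vy=-12.873
  bounce: vy ← 0.81·12.873 = 10.427
Arc 2: start y=0.000, vy=10.427 → t=2.126, apex=5.542, x_land=55.349, impact vy=-10.427
  bounce: vy ← 0.81·10.427 = 8.446
Arc 3: start y=0.000, vy=8.446 → t=1.722, apex=3.636, x_land=77.579, impact vy=-8.446
  bounce: vy ← 0.81·8.446 = 6.841
Arc 4: start y=0.000, vy=6.841 → t=1.395, apex=2.386, x_land=95.586, impact vy=-6.841
  bounce: vy ← 0.81·6.841 = 5.542
Arc 5: start y=0.000, vy=5.542 → t=1.130, apex=1.565, x_land=110.171, impact vy=-5.542
  bounce: vy ← 0.81·5.542 = 4.489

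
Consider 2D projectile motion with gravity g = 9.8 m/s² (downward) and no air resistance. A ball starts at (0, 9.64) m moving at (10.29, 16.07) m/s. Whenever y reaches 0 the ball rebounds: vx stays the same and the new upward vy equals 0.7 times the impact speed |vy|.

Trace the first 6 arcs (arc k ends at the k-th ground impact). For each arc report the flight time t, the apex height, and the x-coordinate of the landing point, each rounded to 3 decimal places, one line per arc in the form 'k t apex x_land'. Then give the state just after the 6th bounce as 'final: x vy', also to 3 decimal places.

1 3.798 22.816 39.078
2 3.021 11.180 70.164
3 2.115 5.478 91.924
4 1.480 2.684 107.156
5 1.036 1.315 117.818
6 0.725 0.644 125.282
final: 125.282 2.488

Arc 1: start y=9.640, vy=16.070 → t=3.798, apex=22.816, x_land=39.078, impact vy=-21.147
  bounce: vy ← 0.7·21.147 = 14.803
Arc 2: start y=0.000, vy=14.803 → t=3.021, apex=11.180, x_land=70.164, impact vy=-14.803
  bounce: vy ← 0.7·14.803 = 10.362
Arc 3: start y=0.000, vy=10.362 → t=2.115, apex=5.478, x_land=91.924, impact vy=-10.362
  bounce: vy ← 0.7·10.362 = 7.253
Arc 4: start y=0.000, vy=7.253 → t=1.480, apex=2.684, x_land=107.156, impact vy=-7.253
  bounce: vy ← 0.7·7.253 = 5.077
Arc 5: start y=0.000, vy=5.077 → t=1.036, apex=1.315, x_land=117.818, impact vy=-5.077
  bounce: vy ← 0.7·5.077 = 3.554
Arc 6: start y=0.000, vy=3.554 → t=0.725, apex=0.644, x_land=125.282, impact vy=-3.554
  bounce: vy ← 0.7·3.554 = 2.488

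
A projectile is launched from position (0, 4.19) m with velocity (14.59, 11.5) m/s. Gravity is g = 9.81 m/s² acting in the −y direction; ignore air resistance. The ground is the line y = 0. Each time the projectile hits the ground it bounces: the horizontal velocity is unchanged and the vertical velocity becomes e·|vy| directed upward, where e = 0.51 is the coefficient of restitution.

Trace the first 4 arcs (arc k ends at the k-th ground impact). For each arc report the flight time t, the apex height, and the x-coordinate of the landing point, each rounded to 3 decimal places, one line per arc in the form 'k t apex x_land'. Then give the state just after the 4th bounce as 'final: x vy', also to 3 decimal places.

Arc 1: start y=4.190, vy=11.500 → t=2.665, apex=10.931, x_land=38.883, impact vy=-14.644
  bounce: vy ← 0.51·14.644 = 7.469
Arc 2: start y=0.000, vy=7.469 → t=1.523, apex=2.843, x_land=61.099, impact vy=-7.469
  bounce: vy ← 0.51·7.469 = 3.809
Arc 3: start y=0.000, vy=3.809 → t=0.777, apex=0.739, x_land=72.429, impact vy=-3.809
  bounce: vy ← 0.51·3.809 = 1.943
Arc 4: start y=0.000, vy=1.943 → t=0.396, apex=0.192, x_land=78.207, impact vy=-1.943
  bounce: vy ← 0.51·1.943 = 0.991

1 2.665 10.931 38.883
2 1.523 2.843 61.099
3 0.777 0.739 72.429
4 0.396 0.192 78.207
final: 78.207 0.991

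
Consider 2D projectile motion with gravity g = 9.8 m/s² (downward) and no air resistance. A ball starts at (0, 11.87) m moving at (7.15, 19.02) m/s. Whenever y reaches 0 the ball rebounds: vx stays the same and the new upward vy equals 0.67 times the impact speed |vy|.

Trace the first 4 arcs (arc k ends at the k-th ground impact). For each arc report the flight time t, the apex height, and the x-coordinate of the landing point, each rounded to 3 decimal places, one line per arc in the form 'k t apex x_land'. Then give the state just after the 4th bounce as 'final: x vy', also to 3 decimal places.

1 4.429 30.327 31.665
2 3.334 13.614 55.500
3 2.234 6.111 71.470
4 1.496 2.743 82.170
final: 82.170 4.913

Arc 1: start y=11.870, vy=19.020 → t=4.429, apex=30.327, x_land=31.665, impact vy=-24.381
  bounce: vy ← 0.67·24.381 = 16.335
Arc 2: start y=0.000, vy=16.335 → t=3.334, apex=13.614, x_land=55.500, impact vy=-16.335
  bounce: vy ← 0.67·16.335 = 10.944
Arc 3: start y=0.000, vy=10.944 → t=2.234, apex=6.111, x_land=71.470, impact vy=-10.944
  bounce: vy ← 0.67·10.944 = 7.333
Arc 4: start y=0.000, vy=7.333 → t=1.496, apex=2.743, x_land=82.170, impact vy=-7.333
  bounce: vy ← 0.67·7.333 = 4.913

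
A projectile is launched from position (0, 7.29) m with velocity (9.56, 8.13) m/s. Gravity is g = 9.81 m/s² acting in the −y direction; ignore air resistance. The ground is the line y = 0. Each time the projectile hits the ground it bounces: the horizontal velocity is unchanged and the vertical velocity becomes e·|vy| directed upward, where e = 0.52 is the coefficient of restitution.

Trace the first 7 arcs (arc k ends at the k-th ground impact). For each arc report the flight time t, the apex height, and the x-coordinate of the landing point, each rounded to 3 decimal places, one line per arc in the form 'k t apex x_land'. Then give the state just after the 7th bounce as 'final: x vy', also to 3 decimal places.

1 2.303 10.659 22.015
2 1.533 2.882 36.672
3 0.797 0.779 44.293
4 0.415 0.211 48.256
5 0.216 0.057 50.317
6 0.112 0.015 51.389
7 0.058 0.004 51.946
final: 51.946 0.149

Arc 1: start y=7.290, vy=8.130 → t=2.303, apex=10.659, x_land=22.015, impact vy=-14.461
  bounce: vy ← 0.52·14.461 = 7.520
Arc 2: start y=0.000, vy=7.520 → t=1.533, apex=2.882, x_land=36.672, impact vy=-7.520
  bounce: vy ← 0.52·7.520 = 3.910
Arc 3: start y=0.000, vy=3.910 → t=0.797, apex=0.779, x_land=44.293, impact vy=-3.910
  bounce: vy ← 0.52·3.910 = 2.033
Arc 4: start y=0.000, vy=2.033 → t=0.415, apex=0.211, x_land=48.256, impact vy=-2.033
  bounce: vy ← 0.52·2.033 = 1.057
Arc 5: start y=0.000, vy=1.057 → t=0.216, apex=0.057, x_land=50.317, impact vy=-1.057
  bounce: vy ← 0.52·1.057 = 0.550
Arc 6: start y=0.000, vy=0.550 → t=0.112, apex=0.015, x_land=51.389, impact vy=-0.550
  bounce: vy ← 0.52·0.550 = 0.286
Arc 7: start y=0.000, vy=0.286 → t=0.058, apex=0.004, x_land=51.946, impact vy=-0.286
  bounce: vy ← 0.52·0.286 = 0.149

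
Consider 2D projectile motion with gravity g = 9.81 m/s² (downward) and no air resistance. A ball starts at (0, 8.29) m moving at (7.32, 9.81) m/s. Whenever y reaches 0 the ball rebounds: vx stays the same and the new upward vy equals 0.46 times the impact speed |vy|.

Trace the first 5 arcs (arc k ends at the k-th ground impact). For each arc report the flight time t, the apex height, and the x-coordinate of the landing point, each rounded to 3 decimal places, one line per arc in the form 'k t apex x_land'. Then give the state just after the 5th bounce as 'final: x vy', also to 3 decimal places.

1 2.640 13.195 19.326
2 1.509 2.792 30.371
3 0.694 0.591 35.452
4 0.319 0.125 37.790
5 0.147 0.026 38.865
final: 38.865 0.331

Arc 1: start y=8.290, vy=9.810 → t=2.640, apex=13.195, x_land=19.326, impact vy=-16.090
  bounce: vy ← 0.46·16.090 = 7.401
Arc 2: start y=0.000, vy=7.401 → t=1.509, apex=2.792, x_land=30.371, impact vy=-7.401
  bounce: vy ← 0.46·7.401 = 3.405
Arc 3: start y=0.000, vy=3.405 → t=0.694, apex=0.591, x_land=35.452, impact vy=-3.405
  bounce: vy ← 0.46·3.405 = 1.566
Arc 4: start y=0.000, vy=1.566 → t=0.319, apex=0.125, x_land=37.790, impact vy=-1.566
  bounce: vy ← 0.46·1.566 = 0.720
Arc 5: start y=0.000, vy=0.720 → t=0.147, apex=0.026, x_land=38.865, impact vy=-0.720
  bounce: vy ← 0.46·0.720 = 0.331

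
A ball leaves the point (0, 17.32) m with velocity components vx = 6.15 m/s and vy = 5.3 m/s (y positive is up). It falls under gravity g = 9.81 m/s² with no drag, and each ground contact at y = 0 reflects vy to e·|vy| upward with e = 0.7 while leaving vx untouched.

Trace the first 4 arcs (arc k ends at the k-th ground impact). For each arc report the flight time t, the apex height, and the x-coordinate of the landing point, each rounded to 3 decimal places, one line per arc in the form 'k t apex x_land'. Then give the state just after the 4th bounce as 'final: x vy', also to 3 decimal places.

1 2.496 18.752 15.347
2 2.737 9.188 32.182
3 1.916 4.502 43.966
4 1.341 2.206 52.215
final: 52.215 4.605

Arc 1: start y=17.320, vy=5.300 → t=2.496, apex=18.752, x_land=15.347, impact vy=-19.181
  bounce: vy ← 0.7·19.181 = 13.427
Arc 2: start y=0.000, vy=13.427 → t=2.737, apex=9.188, x_land=32.182, impact vy=-13.427
  bounce: vy ← 0.7·13.427 = 9.399
Arc 3: start y=0.000, vy=9.399 → t=1.916, apex=4.502, x_land=43.966, impact vy=-9.399
  bounce: vy ← 0.7·9.399 = 6.579
Arc 4: start y=0.000, vy=6.579 → t=1.341, apex=2.206, x_land=52.215, impact vy=-6.579
  bounce: vy ← 0.7·6.579 = 4.605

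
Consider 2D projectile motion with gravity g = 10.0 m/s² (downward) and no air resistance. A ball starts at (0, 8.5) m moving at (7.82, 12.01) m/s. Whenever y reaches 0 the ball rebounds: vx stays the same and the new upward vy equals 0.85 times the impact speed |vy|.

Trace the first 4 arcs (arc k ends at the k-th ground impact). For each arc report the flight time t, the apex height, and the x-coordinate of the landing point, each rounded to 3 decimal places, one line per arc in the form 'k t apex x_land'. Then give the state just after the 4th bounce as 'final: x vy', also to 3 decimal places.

Arc 1: start y=8.500, vy=12.010 → t=2.974, apex=15.712, x_land=23.254, impact vy=-17.727
  bounce: vy ← 0.85·17.727 = 15.068
Arc 2: start y=0.000, vy=15.068 → t=3.014, apex=11.352, x_land=46.820, impact vy=-15.068
  bounce: vy ← 0.85·15.068 = 12.808
Arc 3: start y=0.000, vy=12.808 → t=2.562, apex=8.202, x_land=66.851, impact vy=-12.808
  bounce: vy ← 0.85·12.808 = 10.886
Arc 4: start y=0.000, vy=10.886 → t=2.177, apex=5.926, x_land=83.878, impact vy=-10.886
  bounce: vy ← 0.85·10.886 = 9.254

1 2.974 15.712 23.254
2 3.014 11.352 46.820
3 2.562 8.202 66.851
4 2.177 5.926 83.878
final: 83.878 9.254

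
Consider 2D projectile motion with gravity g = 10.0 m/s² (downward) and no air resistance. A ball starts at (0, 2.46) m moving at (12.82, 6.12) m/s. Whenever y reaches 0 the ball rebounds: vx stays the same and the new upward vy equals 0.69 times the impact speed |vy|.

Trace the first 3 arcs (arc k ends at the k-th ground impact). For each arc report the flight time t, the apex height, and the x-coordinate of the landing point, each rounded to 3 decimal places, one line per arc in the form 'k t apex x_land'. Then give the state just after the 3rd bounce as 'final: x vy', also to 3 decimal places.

1 1.543 4.333 19.780
2 1.285 2.063 36.249
3 0.886 0.982 47.612
final: 47.612 3.058

Arc 1: start y=2.460, vy=6.120 → t=1.543, apex=4.333, x_land=19.780, impact vy=-9.309
  bounce: vy ← 0.69·9.309 = 6.423
Arc 2: start y=0.000, vy=6.423 → t=1.285, apex=2.063, x_land=36.249, impact vy=-6.423
  bounce: vy ← 0.69·6.423 = 4.432
Arc 3: start y=0.000, vy=4.432 → t=0.886, apex=0.982, x_land=47.612, impact vy=-4.432
  bounce: vy ← 0.69·4.432 = 3.058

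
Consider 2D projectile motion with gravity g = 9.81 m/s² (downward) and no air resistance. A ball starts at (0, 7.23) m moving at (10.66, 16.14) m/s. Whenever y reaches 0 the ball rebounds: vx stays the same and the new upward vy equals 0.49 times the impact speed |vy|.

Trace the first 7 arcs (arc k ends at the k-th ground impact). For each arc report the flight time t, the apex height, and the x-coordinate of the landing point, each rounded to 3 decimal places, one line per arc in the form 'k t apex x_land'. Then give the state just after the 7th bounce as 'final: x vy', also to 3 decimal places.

1 3.690 20.507 39.335
2 2.004 4.924 60.696
3 0.982 1.182 71.163
4 0.481 0.284 76.292
5 0.236 0.068 78.805
6 0.116 0.016 80.036
7 0.057 0.004 80.639
final: 80.639 0.136

Arc 1: start y=7.230, vy=16.140 → t=3.690, apex=20.507, x_land=39.335, impact vy=-20.059
  bounce: vy ← 0.49·20.059 = 9.829
Arc 2: start y=0.000, vy=9.829 → t=2.004, apex=4.924, x_land=60.696, impact vy=-9.829
  bounce: vy ← 0.49·9.829 = 4.816
Arc 3: start y=0.000, vy=4.816 → t=0.982, apex=1.182, x_land=71.163, impact vy=-4.816
  bounce: vy ← 0.49·4.816 = 2.360
Arc 4: start y=0.000, vy=2.360 → t=0.481, apex=0.284, x_land=76.292, impact vy=-2.360
  bounce: vy ← 0.49·2.360 = 1.156
Arc 5: start y=0.000, vy=1.156 → t=0.236, apex=0.068, x_land=78.805, impact vy=-1.156
  bounce: vy ← 0.49·1.156 = 0.567
Arc 6: start y=0.000, vy=0.567 → t=0.116, apex=0.016, x_land=80.036, impact vy=-0.567
  bounce: vy ← 0.49·0.567 = 0.278
Arc 7: start y=0.000, vy=0.278 → t=0.057, apex=0.004, x_land=80.639, impact vy=-0.278
  bounce: vy ← 0.49·0.278 = 0.136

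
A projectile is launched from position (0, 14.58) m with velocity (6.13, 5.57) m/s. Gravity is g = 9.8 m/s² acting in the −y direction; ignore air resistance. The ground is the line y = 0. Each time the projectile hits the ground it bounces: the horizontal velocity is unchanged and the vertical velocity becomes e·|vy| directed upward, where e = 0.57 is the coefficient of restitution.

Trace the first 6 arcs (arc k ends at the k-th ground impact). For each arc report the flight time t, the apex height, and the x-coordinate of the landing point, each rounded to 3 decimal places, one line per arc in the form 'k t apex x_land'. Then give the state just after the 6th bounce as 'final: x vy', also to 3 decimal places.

1 2.385 16.163 14.617
2 2.070 5.251 27.309
3 1.180 1.706 34.544
4 0.673 0.554 38.667
5 0.383 0.180 41.018
6 0.219 0.059 42.357
final: 42.357 0.610

Arc 1: start y=14.580, vy=5.570 → t=2.385, apex=16.163, x_land=14.617, impact vy=-17.799
  bounce: vy ← 0.57·17.799 = 10.145
Arc 2: start y=0.000, vy=10.145 → t=2.070, apex=5.251, x_land=27.309, impact vy=-10.145
  bounce: vy ← 0.57·10.145 = 5.783
Arc 3: start y=0.000, vy=5.783 → t=1.180, apex=1.706, x_land=34.544, impact vy=-5.783
  bounce: vy ← 0.57·5.783 = 3.296
Arc 4: start y=0.000, vy=3.296 → t=0.673, apex=0.554, x_land=38.667, impact vy=-3.296
  bounce: vy ← 0.57·3.296 = 1.879
Arc 5: start y=0.000, vy=1.879 → t=0.383, apex=0.180, x_land=41.018, impact vy=-1.879
  bounce: vy ← 0.57·1.879 = 1.071
Arc 6: start y=0.000, vy=1.071 → t=0.219, apex=0.059, x_land=42.357, impact vy=-1.071
  bounce: vy ← 0.57·1.071 = 0.610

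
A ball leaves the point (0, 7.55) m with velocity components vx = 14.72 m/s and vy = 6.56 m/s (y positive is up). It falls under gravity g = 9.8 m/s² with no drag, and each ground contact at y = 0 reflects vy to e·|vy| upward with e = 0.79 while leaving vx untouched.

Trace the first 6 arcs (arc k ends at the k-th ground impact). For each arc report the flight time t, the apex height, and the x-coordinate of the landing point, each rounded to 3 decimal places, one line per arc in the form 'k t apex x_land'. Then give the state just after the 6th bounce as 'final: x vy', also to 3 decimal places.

Arc 1: start y=7.550, vy=6.560 → t=2.080, apex=9.746, x_land=30.613, impact vy=-13.821
  bounce: vy ← 0.79·13.821 = 10.918
Arc 2: start y=0.000, vy=10.918 → t=2.228, apex=6.082, x_land=63.413, impact vy=-10.918
  bounce: vy ← 0.79·10.918 = 8.626
Arc 3: start y=0.000, vy=8.626 → t=1.760, apex=3.796, x_land=89.324, impact vy=-8.626
  bounce: vy ← 0.79·8.626 = 6.814
Arc 4: start y=0.000, vy=6.814 → t=1.391, apex=2.369, x_land=109.795, impact vy=-6.814
  bounce: vy ← 0.79·6.814 = 5.383
Arc 5: start y=0.000, vy=5.383 → t=1.099, apex=1.479, x_land=125.966, impact vy=-5.383
  bounce: vy ← 0.79·5.383 = 4.253
Arc 6: start y=0.000, vy=4.253 → t=0.868, apex=0.923, x_land=138.742, impact vy=-4.253
  bounce: vy ← 0.79·4.253 = 3.360

1 2.080 9.746 30.613
2 2.228 6.082 63.413
3 1.760 3.796 89.324
4 1.391 2.369 109.795
5 1.099 1.479 125.966
6 0.868 0.923 138.742
final: 138.742 3.360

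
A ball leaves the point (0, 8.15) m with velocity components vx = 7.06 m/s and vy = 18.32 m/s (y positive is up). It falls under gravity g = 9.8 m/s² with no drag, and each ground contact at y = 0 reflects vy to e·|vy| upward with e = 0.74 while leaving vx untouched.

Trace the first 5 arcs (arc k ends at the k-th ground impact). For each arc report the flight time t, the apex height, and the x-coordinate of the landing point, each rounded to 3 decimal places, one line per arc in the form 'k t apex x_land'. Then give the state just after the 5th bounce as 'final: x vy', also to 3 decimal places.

1 4.140 25.274 29.232
2 3.361 13.840 52.962
3 2.487 7.579 70.522
4 1.841 4.150 83.517
5 1.362 2.273 93.133
final: 93.133 4.939

Arc 1: start y=8.150, vy=18.320 → t=4.140, apex=25.274, x_land=29.232, impact vy=-22.257
  bounce: vy ← 0.74·22.257 = 16.470
Arc 2: start y=0.000, vy=16.470 → t=3.361, apex=13.840, x_land=52.962, impact vy=-16.470
  bounce: vy ← 0.74·16.470 = 12.188
Arc 3: start y=0.000, vy=12.188 → t=2.487, apex=7.579, x_land=70.522, impact vy=-12.188
  bounce: vy ← 0.74·12.188 = 9.019
Arc 4: start y=0.000, vy=9.019 → t=1.841, apex=4.150, x_land=83.517, impact vy=-9.019
  bounce: vy ← 0.74·9.019 = 6.674
Arc 5: start y=0.000, vy=6.674 → t=1.362, apex=2.273, x_land=93.133, impact vy=-6.674
  bounce: vy ← 0.74·6.674 = 4.939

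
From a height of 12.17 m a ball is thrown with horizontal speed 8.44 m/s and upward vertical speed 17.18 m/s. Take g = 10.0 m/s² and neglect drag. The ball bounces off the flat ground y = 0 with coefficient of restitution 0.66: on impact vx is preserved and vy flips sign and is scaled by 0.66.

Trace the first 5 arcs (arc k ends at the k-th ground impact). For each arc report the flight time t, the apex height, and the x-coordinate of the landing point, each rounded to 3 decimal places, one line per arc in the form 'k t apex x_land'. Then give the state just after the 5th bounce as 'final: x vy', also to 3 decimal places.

Arc 1: start y=12.170, vy=17.180 → t=4.039, apex=26.928, x_land=34.086, impact vy=-23.207
  bounce: vy ← 0.66·23.207 = 15.316
Arc 2: start y=0.000, vy=15.316 → t=3.063, apex=11.730, x_land=59.941, impact vy=-15.316
  bounce: vy ← 0.66·15.316 = 10.109
Arc 3: start y=0.000, vy=10.109 → t=2.022, apex=5.109, x_land=77.004, impact vy=-10.109
  bounce: vy ← 0.66·10.109 = 6.672
Arc 4: start y=0.000, vy=6.672 → t=1.334, apex=2.226, x_land=88.266, impact vy=-6.672
  bounce: vy ← 0.66·6.672 = 4.403
Arc 5: start y=0.000, vy=4.403 → t=0.881, apex=0.970, x_land=95.699, impact vy=-4.403
  bounce: vy ← 0.66·4.403 = 2.906

1 4.039 26.928 34.086
2 3.063 11.730 59.941
3 2.022 5.109 77.004
4 1.334 2.226 88.266
5 0.881 0.970 95.699
final: 95.699 2.906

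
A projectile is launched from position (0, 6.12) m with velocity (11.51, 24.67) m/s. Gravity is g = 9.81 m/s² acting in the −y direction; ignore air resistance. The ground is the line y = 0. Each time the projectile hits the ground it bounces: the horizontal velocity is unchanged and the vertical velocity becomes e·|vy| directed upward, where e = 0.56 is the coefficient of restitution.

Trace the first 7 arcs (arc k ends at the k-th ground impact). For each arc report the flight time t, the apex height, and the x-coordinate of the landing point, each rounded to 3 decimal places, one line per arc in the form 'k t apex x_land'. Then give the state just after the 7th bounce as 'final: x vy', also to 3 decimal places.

1 5.266 37.140 60.617
2 3.082 11.647 96.090
3 1.726 3.653 115.954
4 0.966 1.145 127.079
5 0.541 0.359 133.308
6 0.303 0.113 136.797
7 0.170 0.035 138.750
final: 138.750 0.466

Arc 1: start y=6.120, vy=24.670 → t=5.266, apex=37.140, x_land=60.617, impact vy=-26.994
  bounce: vy ← 0.56·26.994 = 15.117
Arc 2: start y=0.000, vy=15.117 → t=3.082, apex=11.647, x_land=96.090, impact vy=-15.117
  bounce: vy ← 0.56·15.117 = 8.465
Arc 3: start y=0.000, vy=8.465 → t=1.726, apex=3.653, x_land=115.954, impact vy=-8.465
  bounce: vy ← 0.56·8.465 = 4.741
Arc 4: start y=0.000, vy=4.741 → t=0.966, apex=1.145, x_land=127.079, impact vy=-4.741
  bounce: vy ← 0.56·4.741 = 2.655
Arc 5: start y=0.000, vy=2.655 → t=0.541, apex=0.359, x_land=133.308, impact vy=-2.655
  bounce: vy ← 0.56·2.655 = 1.487
Arc 6: start y=0.000, vy=1.487 → t=0.303, apex=0.113, x_land=136.797, impact vy=-1.487
  bounce: vy ← 0.56·1.487 = 0.833
Arc 7: start y=0.000, vy=0.833 → t=0.170, apex=0.035, x_land=138.750, impact vy=-0.833
  bounce: vy ← 0.56·0.833 = 0.466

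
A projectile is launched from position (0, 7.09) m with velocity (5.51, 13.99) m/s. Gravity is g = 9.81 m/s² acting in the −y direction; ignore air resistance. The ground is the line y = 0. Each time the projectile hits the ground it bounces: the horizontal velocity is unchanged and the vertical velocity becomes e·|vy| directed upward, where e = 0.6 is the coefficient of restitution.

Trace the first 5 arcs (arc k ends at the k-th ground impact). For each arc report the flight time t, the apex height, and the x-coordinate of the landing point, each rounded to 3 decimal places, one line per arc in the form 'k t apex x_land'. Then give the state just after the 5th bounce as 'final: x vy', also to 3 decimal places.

Arc 1: start y=7.090, vy=13.990 → t=3.291, apex=17.066, x_land=18.135, impact vy=-18.298
  bounce: vy ← 0.6·18.298 = 10.979
Arc 2: start y=0.000, vy=10.979 → t=2.238, apex=6.144, x_land=30.469, impact vy=-10.979
  bounce: vy ← 0.6·10.979 = 6.587
Arc 3: start y=0.000, vy=6.587 → t=1.343, apex=2.212, x_land=37.868, impact vy=-6.587
  bounce: vy ← 0.6·6.587 = 3.952
Arc 4: start y=0.000, vy=3.952 → t=0.806, apex=0.796, x_land=42.308, impact vy=-3.952
  bounce: vy ← 0.6·3.952 = 2.371
Arc 5: start y=0.000, vy=2.371 → t=0.483, apex=0.287, x_land=44.972, impact vy=-2.371
  bounce: vy ← 0.6·2.371 = 1.423

1 3.291 17.066 18.135
2 2.238 6.144 30.469
3 1.343 2.212 37.868
4 0.806 0.796 42.308
5 0.483 0.287 44.972
final: 44.972 1.423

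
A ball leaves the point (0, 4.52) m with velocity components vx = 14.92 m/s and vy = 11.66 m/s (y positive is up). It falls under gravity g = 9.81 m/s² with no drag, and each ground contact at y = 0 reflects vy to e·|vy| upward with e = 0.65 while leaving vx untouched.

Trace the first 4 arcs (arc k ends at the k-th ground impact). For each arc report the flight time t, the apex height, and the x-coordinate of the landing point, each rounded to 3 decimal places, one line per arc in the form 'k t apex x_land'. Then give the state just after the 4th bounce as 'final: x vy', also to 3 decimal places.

1 2.716 11.449 40.529
2 1.986 4.837 70.162
3 1.291 2.044 89.424
4 0.839 0.864 101.944
final: 101.944 2.675

Arc 1: start y=4.520, vy=11.660 → t=2.716, apex=11.449, x_land=40.529, impact vy=-14.988
  bounce: vy ← 0.65·14.988 = 9.742
Arc 2: start y=0.000, vy=9.742 → t=1.986, apex=4.837, x_land=70.162, impact vy=-9.742
  bounce: vy ← 0.65·9.742 = 6.332
Arc 3: start y=0.000, vy=6.332 → t=1.291, apex=2.044, x_land=89.424, impact vy=-6.332
  bounce: vy ← 0.65·6.332 = 4.116
Arc 4: start y=0.000, vy=4.116 → t=0.839, apex=0.864, x_land=101.944, impact vy=-4.116
  bounce: vy ← 0.65·4.116 = 2.675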